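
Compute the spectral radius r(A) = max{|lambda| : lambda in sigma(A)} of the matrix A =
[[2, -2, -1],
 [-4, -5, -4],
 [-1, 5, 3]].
r(A) = 3

The eigenvalues of A are the roots of its characteristic polynomial. With M = A (coefficients from the trace, the sum of principal 2x2 minors, and det A):
  p(λ) = det(λ I - M) = λ^3 - 8λ - 3.
By the rational root theorem any rational root is an integer divisor of 3. Testing λ = 3: p(3) = 27 + 0 - 24 - 3 = 0, so λ = 3 is a root. Dividing out (λ - 3) leaves p(λ) = (λ - 3)(λ^2 + 3λ + 1). For λ^2 + 3λ + 1 the discriminant is 5. It is nonnegative but not a perfect square, so the roots are real and irrational: λ = (-3 ± sqrt(5))/2 ≈ -0.382, -2.618.
Thus the eigenvalues (to 4 decimals) are -0.382 (modulus 0.382); -2.618 (modulus 2.618); 3 (modulus 3). The spectral radius is the largest modulus: r(A) = 3. (Cross-check: r(A) ≤ ||A||_2 ≈ 9.1282; equality holds whenever A is normal, though it can also hold for some non-normal A.)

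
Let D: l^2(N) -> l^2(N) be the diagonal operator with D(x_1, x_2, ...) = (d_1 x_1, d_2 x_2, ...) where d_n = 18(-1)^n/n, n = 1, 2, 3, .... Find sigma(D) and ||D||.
sigma(D) = {18(-1)^n/n : n ≥ 1} ∪ {0}; ||D|| = 18

A bounded diagonal operator on l^2 with diagonal entries d_n has spectrum equal to the closure of {d_n : n ≥ 1}: every d_n is an eigenvalue (with eigenvector e_n), so {d_n} ⊂ sigma(D); the spectrum is closed, so its closure is too; and for lambda not in the closure, (D - lambda I) has bounded inverse (the diagonal entries 1/(d_n - lambda) are bounded). For our sequence d_n = 18(-1)^n/n, n = 1, 2, 3, ...:
  - {d_n} = {18(-1)^n/n : n ≥ 1}; the only limit point is 0
  - closure = {18(-1)^n/n : n ≥ 1} ∪ {0}
For the norm: a diagonal operator has ||D|| = sup_n |d_n|. Here |d_n| = 18/n is decreasing, so sup_n |d_n| = |d_1| = 18. So ||D|| = 18.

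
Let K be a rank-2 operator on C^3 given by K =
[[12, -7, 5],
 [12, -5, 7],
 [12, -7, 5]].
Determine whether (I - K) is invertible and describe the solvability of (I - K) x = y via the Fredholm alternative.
(I - K) is invertible (det(I - K) = 37 ≠ 0), so for every y in C^3 the equation (I - K) x = y has a unique solution.

K has rank 2 and factors as K = U V^T = u1 v1^T + u2 v2^T with u1 = (-1, -3, -1), v1 = (-3, 1, -2), u2 = (3, 1, 3), v2 = (3, -2, 1) (multiplying out reproduces the displayed K). The nonzero eigenvalues of U V^T coincide with those of the 2 x 2 matrix G = V^T U = [[v1·u1, v1·u2], [v2·u1, v2·u2]] = [[2, -14], [2, 10]], and by the Sylvester determinant identity det(I_3 - U V^T) = det(I_2 - V^T U) = det([[-1, 14], [-2, -9]]) = (-1)(-9) - (14)(-2) = 37. (Direct check: I - K =
[[-11, 7, -5],
 [-12, 6, -7],
 [-12, 7, -4]]
has determinant 37.) The finite-dimensional Fredholm alternative says: either (I - K) is invertible, or ker(I - K) ≠ {0} and then range(I - K) = ker((I - K)^*)^⊥, with dim ker(I - K) = dim ker((I - K)^*). Since det(I - K) ≠ 0, 1 is not an eigenvalue of K and ker(I - K) = {0}, so we are in the first case: for every y there is a unique x = (I - K)^(-1) y. (Explicitly, by the Woodbury identity, (I - U V^T)^(-1) = I + U (I_2 - G)^(-1) V^T.)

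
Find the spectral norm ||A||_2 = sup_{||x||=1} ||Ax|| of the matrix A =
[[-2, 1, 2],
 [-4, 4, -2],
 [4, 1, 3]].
||A||_2 ≈ 7.1313 (= sqrt(largest eigenvalue of A^T A))

||A||_2 = sigma_max(A) = sqrt(lambda_max(A^T A)). Form the symmetric matrix M = A^T A =
[[36, -14, 16],
 [-14, 18, -3],
 [16, -3, 17]].
Its characteristic polynomial (trace, sum of principal 2x2 minors, determinant of M give the coefficients) is
  p(λ) = det(λ I - M) = λ^3 - 71λ^2 + 1105λ - 4096.
No integer candidate from the rational root theorem (±divisors of 4096) is a root, so the roots are irrational. The cubic discriminant is Δ = 225588109 > 0, so there are three distinct real roots. p(5) = -221 and p(6) = 194 have opposite signs, so a root lies in (5, 6); Newton's method refines it to λ ≈ 5.4997. p(14) = 202 and p(15) = -121 have opposite signs, so a root lies in (14, 15); Newton's method refines it to λ ≈ 14.6448. p(50) = -1346 and p(51) = 239 have opposite signs, so a root lies in (50, 51); Newton's method refines it to λ ≈ 50.8555. Check (Vieta): the three roots sum to 71, matching tr M = 71.
So the eigenvalues of A^T A are ≈ 5.4997, 14.6448, 50.8555 (all ≥ 0, as they must be for A^T A). The largest is λ_max ≈ 50.8555, hence ||A||_2 = sqrt(λ_max) ≈ 7.1313.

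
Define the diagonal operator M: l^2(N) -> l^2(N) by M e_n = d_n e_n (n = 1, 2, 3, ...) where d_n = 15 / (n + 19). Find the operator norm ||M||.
||M|| = 3/4 (attained at n = 1)

For M diagonal, ||M|| = sup_n |d_n| = sup_n 15/(n + 19). This is positive and strictly decreasing in n, so the supremum is attained at n = 1: d_1 = 15/(1 + 19) = 3/4. Hence ||M|| = 3/4.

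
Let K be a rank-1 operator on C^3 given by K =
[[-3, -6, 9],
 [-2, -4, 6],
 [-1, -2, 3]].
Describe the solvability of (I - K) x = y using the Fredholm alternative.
(I - K) is invertible (det(I - K) = 5 ≠ 0), so for every y in C^3 the equation (I - K) x = y has a unique solution.

K has rank 1, so it is an outer product K = u v^T: every row of K is a multiple of one row vector. Reading off the entries, u = (3, 2, 1) and v = (-1, -2, 3) (row i of K equals u_i·v^T). A rank-one matrix u v^T satisfies K u = u (v·u) and kills the (2)-dimensional subspace v^⊥, so its characteristic polynomial is lambda^2 (lambda - v·u) with v·u = tr K = -4. Hence the eigenvalues of I - K are 1 (multiplicity 2) and 1 - (-4) = 5, so det(I - K) = 5. (Direct check: I - K =
[[4, 6, -9],
 [2, 5, -6],
 [1, 2, -2]]
has determinant 5.) The finite-dimensional Fredholm alternative says: either (I - K) is invertible, or ker(I - K) ≠ {0} and then range(I - K) = ker((I - K)^*)^⊥, with dim ker(I - K) = dim ker((I - K)^*). Since det(I - K) ≠ 0, 1 is not an eigenvalue of K and ker(I - K) = {0}, so we are in the first case: for every y there is a unique x = (I - K)^(-1) y. Explicitly, by the Sherman–Morrison formula, (I - u v^T)^(-1) = I + u v^T/(1 - v·u), i.e. (I - K)^(-1) = I + K/(5).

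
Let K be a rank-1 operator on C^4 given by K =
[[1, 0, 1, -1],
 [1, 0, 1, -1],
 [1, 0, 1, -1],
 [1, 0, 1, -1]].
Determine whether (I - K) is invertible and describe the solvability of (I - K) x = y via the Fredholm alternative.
(I - K) is singular (det(I - K) = 0, i.e. 1 ∈ sigma(K)). (I - K) x = y is solvable iff y ⊥ ker((I - K)^*) = span{(1, 0, 1, -1)}, i.e. iff y_1 + y_3 - y_4 = 0. When solvable, the solutions are x = y + c·(1, 1, 1, 1), c arbitrary (ker(I - K) = span{(1, 1, 1, 1)}, dimension 1).

K has rank 1, so it is an outer product K = u v^T: every row of K is a multiple of one row vector. Reading off the entries, u = (1, 1, 1, 1) and v = (1, 0, 1, -1) (row i of K equals u_i·v^T). A rank-one matrix u v^T satisfies K u = u (v·u) and kills the (3)-dimensional subspace v^⊥, so its characteristic polynomial is lambda^3 (lambda - v·u) with v·u = tr K = 1. Hence the eigenvalues of I - K are 1 (multiplicity 3) and 1 - (1) = 0, so det(I - K) = 0. (Direct check: I - K =
[[0, 0, -1, 1],
 [-1, 1, -1, 1],
 [-1, 0, 0, 1],
 [-1, 0, -1, 2]]
has determinant 0.) So 1 is an eigenvalue of K and (I - K) is not invertible. The finite-dimensional Fredholm alternative says: either (I - K) is invertible, or ker(I - K) ≠ {0} and then range(I - K) = ker((I - K)^*)^⊥, with dim ker(I - K) = dim ker((I - K)^*). We are in the second case, so we need both kernels. Kernel of I - K: (I - K) u = u - u (v·u) = u - u = 0, so ker(I - K) = span{u} = span{(1, 1, 1, 1)} (it is exactly 1-dimensional because rank(I - K) = 3). Kernel of the adjoint: K is real, so (I - K)^* = I - K^T = I - v u^T, and (I - v u^T) v = v - v (u·v) = 0; hence ker((I - K)^*) = span{v} = span{(1, 0, 1, -1)}. Therefore (I - K) x = y is solvable iff <y, v> = 0, i.e. iff y_1 + y_3 - y_4 = 0. When this holds, K y = u (v·y) = 0, so (I - K) y = y and x = y is a particular solution; the full solution set is the line x = y + c·u = y + c·(1, 1, 1, 1), c ∈ C.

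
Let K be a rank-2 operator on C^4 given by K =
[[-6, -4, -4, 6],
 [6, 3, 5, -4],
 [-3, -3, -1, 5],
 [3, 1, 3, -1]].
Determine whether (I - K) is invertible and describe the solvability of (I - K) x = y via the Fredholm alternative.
(I - K) is invertible (det(I - K) = -7 ≠ 0), so for every y in C^4 the equation (I - K) x = y has a unique solution.

K has rank 2 and factors as K = U V^T = u1 v1^T + u2 v2^T with u1 = (0, 1, 1, 1), v1 = (3, 1, 3, -1), u2 = (2, -1, 2, 0), v2 = (-3, -2, -2, 3) (multiplying out reproduces the displayed K). The nonzero eigenvalues of U V^T coincide with those of the 2 x 2 matrix G = V^T U = [[v1·u1, v1·u2], [v2·u1, v2·u2]] = [[3, 11], [-1, -8]], and by the Sylvester determinant identity det(I_4 - U V^T) = det(I_2 - V^T U) = det([[-2, -11], [1, 9]]) = (-2)(9) - (-11)(1) = -7. (Direct check: I - K =
[[7, 4, 4, -6],
 [-6, -2, -5, 4],
 [3, 3, 2, -5],
 [-3, -1, -3, 2]]
has determinant -7.) The finite-dimensional Fredholm alternative says: either (I - K) is invertible, or ker(I - K) ≠ {0} and then range(I - K) = ker((I - K)^*)^⊥, with dim ker(I - K) = dim ker((I - K)^*). Since det(I - K) ≠ 0, 1 is not an eigenvalue of K and ker(I - K) = {0}, so we are in the first case: for every y there is a unique x = (I - K)^(-1) y. (Explicitly, by the Woodbury identity, (I - U V^T)^(-1) = I + U (I_2 - G)^(-1) V^T.)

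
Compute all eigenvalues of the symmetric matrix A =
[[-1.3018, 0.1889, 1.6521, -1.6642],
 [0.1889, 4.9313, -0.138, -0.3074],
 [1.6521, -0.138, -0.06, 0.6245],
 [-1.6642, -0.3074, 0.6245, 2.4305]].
sigma(A) ≈ {-3, 1, 3, 5}

A is real symmetric, so its spectrum consists of real eigenvalues. Expanding the characteristic polynomial of the displayed matrix gives
  det(λ I - A) = p(λ) = λ^4 + (-6)λ^3 + (-4)λ^2 + (53.9986)λ + (-44.9971).
Solving p(λ) = 0 yields eigenvalues ≈ -3, 1, 3, 5. (A is shown rounded to 4 decimals, so these recover the underlying integer eigenvalues to within that precision.)
Verification: the trace of A = 6 equals the sum of eigenvalues 6, and det(A) ≈ -44.9971 matches the eigenvalue product -45.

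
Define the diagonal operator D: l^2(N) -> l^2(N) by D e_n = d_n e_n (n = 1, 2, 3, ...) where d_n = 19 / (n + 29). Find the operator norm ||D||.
||D|| = 19/30 (attained at n = 1)

For D diagonal, ||D|| = sup_n |d_n| = sup_n 19/(n + 29). This is positive and strictly decreasing in n, so the supremum is attained at n = 1: d_1 = 19/(1 + 29) = 19/30. Hence ||D|| = 19/30.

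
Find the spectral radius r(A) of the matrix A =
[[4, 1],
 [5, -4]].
r(A) = sqrt(84)/2 ≈ 4.5826

The eigenvalues of A are the roots of its characteristic polynomial. With M = A (coefficients from the trace and determinant):
  p(λ) = det(λ I - M) = λ^2 - 21.
For λ^2 - 21 the discriminant is 84. It is nonnegative but not a perfect square, so the roots are real and irrational: λ = ± sqrt(84)/2 ≈ 4.5826, -4.5826.
Thus the eigenvalues (to 4 decimals) are 4.5826 (modulus 4.5826); -4.5826 (modulus 4.5826). The spectral radius is the largest modulus: r(A) = sqrt(84)/2 ≈ 4.5826. (Cross-check: r(A) ≤ ||A||_2 ≈ 7; equality holds whenever A is normal, though it can also hold for some non-normal A.)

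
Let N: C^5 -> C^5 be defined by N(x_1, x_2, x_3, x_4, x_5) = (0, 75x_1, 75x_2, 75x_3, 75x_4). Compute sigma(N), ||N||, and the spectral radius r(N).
sigma(N) = {0}; ||N|| = 75; r(N) = 0. (N is nilpotent with N^5 = 0.)

On C^5, N is a strictly lower-triangular matrix with 75 on the subdiagonal and zeros elsewhere, so its characteristic polynomial is lambda^5 and every eigenvalue is 0: sigma(N) = {0}. For the operator norm, N e_i = 75e_{i+1} for i = 1, ..., 4 and N e_5 = 0, so the singular values of N are 75 (with multiplicity 4) and 0; hence ||N|| = 75. The spectral radius r(N) = max|lambda| = 0. Note ||N|| > r(N) — characteristic of non-normal nilpotent operators. Indeed N^5 = 0.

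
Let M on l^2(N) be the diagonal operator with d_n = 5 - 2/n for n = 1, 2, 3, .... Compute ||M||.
||M|| = 5

For a diagonal operator on l^2 with entries d_n, ||M|| = sup_n |d_n|. Here d_1 = 3, d_2 = 4, ..., and d_n = 5 - 2/n increases monotonically toward 5. All terms lie in [3, 5), so |d_n| = d_n and the supremum is the limit 5, which is not attained by any individual d_n. Hence ||M|| = 5.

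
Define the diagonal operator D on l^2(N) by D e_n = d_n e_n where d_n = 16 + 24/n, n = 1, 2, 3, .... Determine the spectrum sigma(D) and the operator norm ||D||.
sigma(D) = {16 + 24/n : n ≥ 1} ∪ {16}; ||D|| = 40

A bounded diagonal operator on l^2 with diagonal entries d_n has spectrum equal to the closure of {d_n : n ≥ 1}: every d_n is an eigenvalue (with eigenvector e_n), so {d_n} ⊂ sigma(D); the spectrum is closed, so its closure is too; and for lambda not in the closure, (D - lambda I) has bounded inverse (the diagonal entries 1/(d_n - lambda) are bounded). For our sequence d_n = 16 + 24/n, n = 1, 2, 3, ...:
  - {d_n} = {16 + 24/n : n ≥ 1}; the only limit point is 16
  - closure = {16 + 24/n : n ≥ 1} ∪ {16}
For the norm: a diagonal operator has ||D|| = sup_n |d_n|. Here d_n = 16 + 24/n is positive and decreasing, so sup_n |d_n| = d_1 = 16 + 24 = 40. So ||D|| = 40.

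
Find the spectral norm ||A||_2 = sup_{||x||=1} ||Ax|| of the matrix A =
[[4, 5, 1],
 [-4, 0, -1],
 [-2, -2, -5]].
||A||_2 ≈ 8.3444 (= sqrt(largest eigenvalue of A^T A))

||A||_2 = sigma_max(A) = sqrt(lambda_max(A^T A)). Form the symmetric matrix M = A^T A =
[[36, 24, 18],
 [24, 29, 15],
 [18, 15, 27]].
Its characteristic polynomial (trace, sum of principal 2x2 minors, determinant of M give the coefficients) is
  p(λ) = det(λ I - M) = λ^3 - 92λ^2 + 1674λ - 8100.
No integer candidate from the rational root theorem (±divisors of 8100) is a root, so the roots are irrational. The cubic discriminant is Δ = 407829168 > 0, so there are three distinct real roots. p(8) = -84 and p(9) = 243 have opposite signs, so a root lies in (8, 9); Newton's method refines it to λ ≈ 8.2216. p(14) = 48 and p(15) = -315 have opposite signs, so a root lies in (14, 15); Newton's method refines it to λ ≈ 14.1493. p(69) = -2097 and p(70) = 1280 have opposite signs, so a root lies in (69, 70); Newton's method refines it to λ ≈ 69.629. Check (Vieta): the three roots sum to 92, matching tr M = 92.
So the eigenvalues of A^T A are ≈ 8.2216, 14.1493, 69.629 (all ≥ 0, as they must be for A^T A). The largest is λ_max ≈ 69.629, hence ||A||_2 = sqrt(λ_max) ≈ 8.3444.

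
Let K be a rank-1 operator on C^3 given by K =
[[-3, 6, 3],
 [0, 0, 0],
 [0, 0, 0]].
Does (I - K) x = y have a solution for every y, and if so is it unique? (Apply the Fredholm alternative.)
(I - K) is invertible (det(I - K) = 4 ≠ 0), so for every y in C^3 the equation (I - K) x = y has a unique solution.

K has rank 1, so it is an outer product K = u v^T: every row of K is a multiple of one row vector. Reading off the entries, u = (3, 0, 0) and v = (-1, 2, 1) (row i of K equals u_i·v^T). A rank-one matrix u v^T satisfies K u = u (v·u) and kills the (2)-dimensional subspace v^⊥, so its characteristic polynomial is lambda^2 (lambda - v·u) with v·u = tr K = -3. Hence the eigenvalues of I - K are 1 (multiplicity 2) and 1 - (-3) = 4, so det(I - K) = 4. (Direct check: I - K =
[[4, -6, -3],
 [0, 1, 0],
 [0, 0, 1]]
has determinant 4.) The finite-dimensional Fredholm alternative says: either (I - K) is invertible, or ker(I - K) ≠ {0} and then range(I - K) = ker((I - K)^*)^⊥, with dim ker(I - K) = dim ker((I - K)^*). Since det(I - K) ≠ 0, 1 is not an eigenvalue of K and ker(I - K) = {0}, so we are in the first case: for every y there is a unique x = (I - K)^(-1) y. Explicitly, by the Sherman–Morrison formula, (I - u v^T)^(-1) = I + u v^T/(1 - v·u), i.e. (I - K)^(-1) = I + K/(4).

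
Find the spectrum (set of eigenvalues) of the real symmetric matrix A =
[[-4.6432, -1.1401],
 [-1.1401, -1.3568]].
sigma(A) ≈ {-5, -1}

A is real symmetric, so its spectrum consists of real eigenvalues. Expanding the characteristic polynomial of the displayed matrix gives
  det(λ I - A) = p(λ) = λ^2 + (6)λ + (5).
Solving p(λ) = 0 yields eigenvalues ≈ -5, -1. (A is shown rounded to 4 decimals, so these recover the underlying integer eigenvalues to within that precision.)
Verification: the trace of A = -6 equals the sum of eigenvalues -6, and det(A) ≈ 5.0001 matches the eigenvalue product 5.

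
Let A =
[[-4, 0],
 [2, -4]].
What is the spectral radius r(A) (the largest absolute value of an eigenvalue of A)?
r(A) = 4

The eigenvalues of A are the roots of its characteristic polynomial. With M = A (coefficients from the trace and determinant):
  p(λ) = det(λ I - M) = λ^2 + 8λ + 16.
For λ^2 + 8λ + 16 the discriminant is 0. It is a perfect square (0^2), so the roots are rational: λ = (-8 ± 0)/2 = -4, -4.
Thus the eigenvalues (to 4 decimals) are -4 (modulus 4). The spectral radius is the largest modulus: r(A) = 4. (Cross-check: r(A) ≤ ||A||_2 ≈ 5.1231; equality holds whenever A is normal, though it can also hold for some non-normal A.)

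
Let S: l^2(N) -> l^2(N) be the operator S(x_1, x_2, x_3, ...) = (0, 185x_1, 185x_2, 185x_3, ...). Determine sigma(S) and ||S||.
sigma(S) = closed disk {z in C : |z| ≤ 185}; ||S|| = 185

Note S = 185·U where U is the unit right shift (U x)_k = x_{k-1} (with x_0 := 0); so ||S|| = 185||U|| and sigma(S) = 185·sigma(U). ||S x||^2 = sum_{k≥1} |185x_k|^2 = 34225||x||^2, so ||S|| = 185 and sigma(S) ⊂ {|z| ≤ 185}. For any |lambda| < 185, the equation (S - lambda I) x = 0 forces x_1 = 0, then 185x_k = lambda x_{k+1} ⇒ x = 0, so S has no eigenvalues. But (S - lambda I) is not surjective for |lambda| < 185: solving (S - lambda I) x = e_1 would require x_n proportional to (lambda/185)^(-n), which is not in l^2. So every |lambda| < 185 lies in the residual spectrum. The boundary |lambda| = 185 is in the approximate point spectrum (the spectrum is closed). Hence sigma(S) is the closed disk of radius 185.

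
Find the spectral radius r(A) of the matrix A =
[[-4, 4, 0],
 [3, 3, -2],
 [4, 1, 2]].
r(A) ≈ 5.7824

The eigenvalues of A are the roots of its characteristic polynomial. With M = A (coefficients from the trace, the sum of principal 2x2 minors, and det A):
  p(λ) = det(λ I - M) = λ^3 - λ^2 - 24λ + 88.
No integer candidate from the rational root theorem (±divisors of 88) is a root, so the roots are irrational. The cubic discriminant is Δ = -114848 < 0, so there is one real root and a complex-conjugate pair. p(-6) = -20 and p(-5) = 58 have opposite signs, so a root lies in (-6, -5); Newton's method refines it to λ ≈ -5.7824. Dividing out (λ - (-5.7824)) leaves approximately λ^2 - 6.7824λ + 15.2186. For λ^2 - 6.7824λ + 15.2186 the discriminant is -14.8734. It is negative, so the remaining roots are the complex-conjugate pair λ ≈ 3.3912 ± 1.9283i. Their product equals the constant term, so |λ|^2 ≈ 15.2186 and |λ| ≈ 3.9011.
Thus the eigenvalues (to 4 decimals) are -5.7824 (modulus 5.7824); 3.3912 ± 1.9283i (modulus 3.9011). The spectral radius is the largest modulus: r(A) ≈ 5.7824. (Cross-check: r(A) ≤ ||A||_2 ≈ 6.4654; equality holds whenever A is normal, though it can also hold for some non-normal A.)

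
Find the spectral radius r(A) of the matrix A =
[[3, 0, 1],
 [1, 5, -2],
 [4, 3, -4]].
r(A) ≈ 4.2922

The eigenvalues of A are the roots of its characteristic polynomial. With M = A (coefficients from the trace, the sum of principal 2x2 minors, and det A):
  p(λ) = det(λ I - M) = λ^3 - 4λ^2 - 15λ + 59.
No integer candidate from the rational root theorem (±divisors of 59) is a root, so the roots are irrational. The cubic discriminant is Δ = 1937 > 0, so there are three distinct real roots. p(-4) = -9 and p(-3) = 41 have opposite signs, so a root lies in (-4, -3); Newton's method refines it to λ ≈ -3.8565. p(3) = 5 and p(4) = -1 have opposite signs, so a root lies in (3, 4); Newton's method refines it to λ ≈ 3.5643. p(4) = -1 and p(5) = 9 have opposite signs, so a root lies in (4, 5); Newton's method refines it to λ ≈ 4.2922. Check (Vieta): the three roots sum to 4, matching tr M = 4.
Thus the eigenvalues (to 4 decimals) are -3.8565 (modulus 3.8565); 3.5643 (modulus 3.5643); 4.2922 (modulus 4.2922). The spectral radius is the largest modulus: r(A) ≈ 4.2922. (Cross-check: r(A) ≤ ||A||_2 ≈ 7.9953; equality holds whenever A is normal, though it can also hold for some non-normal A.)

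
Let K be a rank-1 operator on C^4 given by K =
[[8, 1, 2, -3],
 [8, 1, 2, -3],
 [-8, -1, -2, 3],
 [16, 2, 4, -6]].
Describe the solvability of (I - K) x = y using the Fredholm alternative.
(I - K) is singular (det(I - K) = 0, i.e. 1 ∈ sigma(K)). (I - K) x = y is solvable iff y ⊥ ker((I - K)^*) = span{(8, 1, 2, -3)}, i.e. iff 8y_1 + y_2 + 2y_3 - 3y_4 = 0. When solvable, the solutions are x = y + c·(1, 1, -1, 2), c arbitrary (ker(I - K) = span{(1, 1, -1, 2)}, dimension 1).

K has rank 1, so it is an outer product K = u v^T: every row of K is a multiple of one row vector. Reading off the entries, u = (1, 1, -1, 2) and v = (8, 1, 2, -3) (row i of K equals u_i·v^T). A rank-one matrix u v^T satisfies K u = u (v·u) and kills the (3)-dimensional subspace v^⊥, so its characteristic polynomial is lambda^3 (lambda - v·u) with v·u = tr K = 1. Hence the eigenvalues of I - K are 1 (multiplicity 3) and 1 - (1) = 0, so det(I - K) = 0. (Direct check: I - K =
[[-7, -1, -2, 3],
 [-8, 0, -2, 3],
 [8, 1, 3, -3],
 [-16, -2, -4, 7]]
has determinant 0.) So 1 is an eigenvalue of K and (I - K) is not invertible. The finite-dimensional Fredholm alternative says: either (I - K) is invertible, or ker(I - K) ≠ {0} and then range(I - K) = ker((I - K)^*)^⊥, with dim ker(I - K) = dim ker((I - K)^*). We are in the second case, so we need both kernels. Kernel of I - K: (I - K) u = u - u (v·u) = u - u = 0, so ker(I - K) = span{u} = span{(1, 1, -1, 2)} (it is exactly 1-dimensional because rank(I - K) = 3). Kernel of the adjoint: K is real, so (I - K)^* = I - K^T = I - v u^T, and (I - v u^T) v = v - v (u·v) = 0; hence ker((I - K)^*) = span{v} = span{(8, 1, 2, -3)}. Therefore (I - K) x = y is solvable iff <y, v> = 0, i.e. iff 8y_1 + y_2 + 2y_3 - 3y_4 = 0. When this holds, K y = u (v·y) = 0, so (I - K) y = y and x = y is a particular solution; the full solution set is the line x = y + c·u = y + c·(1, 1, -1, 2), c ∈ C.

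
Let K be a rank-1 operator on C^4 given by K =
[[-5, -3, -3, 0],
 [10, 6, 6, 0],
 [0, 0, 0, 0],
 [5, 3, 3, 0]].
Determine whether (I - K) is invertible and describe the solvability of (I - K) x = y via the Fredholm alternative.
(I - K) is singular (det(I - K) = 0, i.e. 1 ∈ sigma(K)). (I - K) x = y is solvable iff y ⊥ ker((I - K)^*) = span{(-5, -3, -3, 0)}, i.e. iff -5y_1 - 3y_2 - 3y_3 = 0. When solvable, the solutions are x = y + c·(1, -2, 0, -1), c arbitrary (ker(I - K) = span{(1, -2, 0, -1)}, dimension 1).

K has rank 1, so it is an outer product K = u v^T: every row of K is a multiple of one row vector. Reading off the entries, u = (1, -2, 0, -1) and v = (-5, -3, -3, 0) (row i of K equals u_i·v^T). A rank-one matrix u v^T satisfies K u = u (v·u) and kills the (3)-dimensional subspace v^⊥, so its characteristic polynomial is lambda^3 (lambda - v·u) with v·u = tr K = 1. Hence the eigenvalues of I - K are 1 (multiplicity 3) and 1 - (1) = 0, so det(I - K) = 0. (Direct check: I - K =
[[6, 3, 3, 0],
 [-10, -5, -6, 0],
 [0, 0, 1, 0],
 [-5, -3, -3, 1]]
has determinant 0.) So 1 is an eigenvalue of K and (I - K) is not invertible. The finite-dimensional Fredholm alternative says: either (I - K) is invertible, or ker(I - K) ≠ {0} and then range(I - K) = ker((I - K)^*)^⊥, with dim ker(I - K) = dim ker((I - K)^*). We are in the second case, so we need both kernels. Kernel of I - K: (I - K) u = u - u (v·u) = u - u = 0, so ker(I - K) = span{u} = span{(1, -2, 0, -1)} (it is exactly 1-dimensional because rank(I - K) = 3). Kernel of the adjoint: K is real, so (I - K)^* = I - K^T = I - v u^T, and (I - v u^T) v = v - v (u·v) = 0; hence ker((I - K)^*) = span{v} = span{(-5, -3, -3, 0)}. Therefore (I - K) x = y is solvable iff <y, v> = 0, i.e. iff -5y_1 - 3y_2 - 3y_3 = 0. When this holds, K y = u (v·y) = 0, so (I - K) y = y and x = y is a particular solution; the full solution set is the line x = y + c·u = y + c·(1, -2, 0, -1), c ∈ C.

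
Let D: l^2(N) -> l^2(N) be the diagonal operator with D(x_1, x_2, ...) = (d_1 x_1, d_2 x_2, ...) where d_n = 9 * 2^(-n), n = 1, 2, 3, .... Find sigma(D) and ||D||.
sigma(D) = {9 * 2^(-n) : n ≥ 1} ∪ {0}; ||D|| = 9/2

A bounded diagonal operator on l^2 with diagonal entries d_n has spectrum equal to the closure of {d_n : n ≥ 1}: every d_n is an eigenvalue (with eigenvector e_n), so {d_n} ⊂ sigma(D); the spectrum is closed, so its closure is too; and for lambda not in the closure, (D - lambda I) has bounded inverse (the diagonal entries 1/(d_n - lambda) are bounded). For our sequence d_n = 9 * 2^(-n), n = 1, 2, 3, ...:
  - {d_n} = {9 * 2^(-n) : n ≥ 1}; the only limit point is 0
  - closure = {9 * 2^(-n) : n ≥ 1} ∪ {0}
For the norm: a diagonal operator has ||D|| = sup_n |d_n|. Here d_n = 9 * 2^(-n) is positive and decreasing, so sup_n |d_n| = d_1 = 9/2. So ||D|| = 9/2.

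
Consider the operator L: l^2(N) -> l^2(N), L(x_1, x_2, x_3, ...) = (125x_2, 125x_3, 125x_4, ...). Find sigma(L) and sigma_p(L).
sigma(L) = closed disk {z in C : |z| ≤ 125}; sigma_p(L) = open disk {z in C : |z| < 125}

Note L = 125·V where V is the unit left shift (V x)_k = x_{k+1}; so sigma(L) = 125·sigma(V) and ||L|| = 125||V||. ||L x||^2 = 15625sum_{k≥2} |x_k|^2 ≤ 15625||x||^2, with equality on {x : x_1 = 0}, so ||L|| = 125. For any lambda with |lambda| < 125, set r = lambda/125 (|r| < 1); the vector x = (1, r, r^2, ...) is in l^2 and satisfies L x = 125(r, r^2, ...) = lambda x, so lambda is an eigenvalue. On the boundary |lambda| = 125 the geometric series diverges, so no l^2 eigenvector exists, but these lambda lie in the approximate point spectrum. Hence sigma(L) is the closed disk of radius 125 and sigma_p(L) is the open disk.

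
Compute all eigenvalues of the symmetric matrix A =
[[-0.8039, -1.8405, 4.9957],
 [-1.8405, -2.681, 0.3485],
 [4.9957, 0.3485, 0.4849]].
sigma(A) ≈ {-6, -2, 5}

A is real symmetric, so its spectrum consists of real eigenvalues. Expanding the characteristic polynomial of the displayed matrix gives
  det(λ I - A) = p(λ) = λ^3 + (3)λ^2 + (-28)λ + (-60.0013).
Solving p(λ) = 0 yields eigenvalues ≈ -6, -2, 5. (A is shown rounded to 4 decimals, so these recover the underlying integer eigenvalues to within that precision.)
Verification: the trace of A = -3 equals the sum of eigenvalues -3, and det(A) ≈ 60.0013 matches the eigenvalue product 60.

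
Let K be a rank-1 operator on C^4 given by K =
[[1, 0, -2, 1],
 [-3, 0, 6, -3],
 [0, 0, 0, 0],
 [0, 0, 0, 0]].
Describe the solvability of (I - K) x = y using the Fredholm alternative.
(I - K) is singular (det(I - K) = 0, i.e. 1 ∈ sigma(K)). (I - K) x = y is solvable iff y ⊥ ker((I - K)^*) = span{(1, 0, -2, 1)}, i.e. iff y_1 - 2y_3 + y_4 = 0. When solvable, the solutions are x = y + c·(1, -3, 0, 0), c arbitrary (ker(I - K) = span{(1, -3, 0, 0)}, dimension 1).

K has rank 1, so it is an outer product K = u v^T: every row of K is a multiple of one row vector. Reading off the entries, u = (1, -3, 0, 0) and v = (1, 0, -2, 1) (row i of K equals u_i·v^T). A rank-one matrix u v^T satisfies K u = u (v·u) and kills the (3)-dimensional subspace v^⊥, so its characteristic polynomial is lambda^3 (lambda - v·u) with v·u = tr K = 1. Hence the eigenvalues of I - K are 1 (multiplicity 3) and 1 - (1) = 0, so det(I - K) = 0. (Direct check: I - K =
[[0, 0, 2, -1],
 [3, 1, -6, 3],
 [0, 0, 1, 0],
 [0, 0, 0, 1]]
has determinant 0.) So 1 is an eigenvalue of K and (I - K) is not invertible. The finite-dimensional Fredholm alternative says: either (I - K) is invertible, or ker(I - K) ≠ {0} and then range(I - K) = ker((I - K)^*)^⊥, with dim ker(I - K) = dim ker((I - K)^*). We are in the second case, so we need both kernels. Kernel of I - K: (I - K) u = u - u (v·u) = u - u = 0, so ker(I - K) = span{u} = span{(1, -3, 0, 0)} (it is exactly 1-dimensional because rank(I - K) = 3). Kernel of the adjoint: K is real, so (I - K)^* = I - K^T = I - v u^T, and (I - v u^T) v = v - v (u·v) = 0; hence ker((I - K)^*) = span{v} = span{(1, 0, -2, 1)}. Therefore (I - K) x = y is solvable iff <y, v> = 0, i.e. iff y_1 - 2y_3 + y_4 = 0. When this holds, K y = u (v·y) = 0, so (I - K) y = y and x = y is a particular solution; the full solution set is the line x = y + c·u = y + c·(1, -3, 0, 0), c ∈ C.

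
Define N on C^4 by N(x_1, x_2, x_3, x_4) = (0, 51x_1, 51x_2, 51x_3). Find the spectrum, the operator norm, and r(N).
sigma(N) = {0}; ||N|| = 51; r(N) = 0. (N is nilpotent with N^4 = 0.)

On C^4, N is a strictly lower-triangular matrix with 51 on the subdiagonal and zeros elsewhere, so its characteristic polynomial is lambda^4 and every eigenvalue is 0: sigma(N) = {0}. For the operator norm, N e_i = 51e_{i+1} for i = 1, ..., 3 and N e_4 = 0, so the singular values of N are 51 (with multiplicity 3) and 0; hence ||N|| = 51. The spectral radius r(N) = max|lambda| = 0. Note ||N|| > r(N) — characteristic of non-normal nilpotent operators. Indeed N^4 = 0.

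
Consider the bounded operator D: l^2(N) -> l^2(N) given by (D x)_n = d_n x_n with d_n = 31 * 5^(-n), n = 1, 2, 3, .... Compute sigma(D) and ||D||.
sigma(D) = {31 * 5^(-n) : n ≥ 1} ∪ {0}; ||D|| = 31/5

A bounded diagonal operator on l^2 with diagonal entries d_n has spectrum equal to the closure of {d_n : n ≥ 1}: every d_n is an eigenvalue (with eigenvector e_n), so {d_n} ⊂ sigma(D); the spectrum is closed, so its closure is too; and for lambda not in the closure, (D - lambda I) has bounded inverse (the diagonal entries 1/(d_n - lambda) are bounded). For our sequence d_n = 31 * 5^(-n), n = 1, 2, 3, ...:
  - {d_n} = {31 * 5^(-n) : n ≥ 1}; the only limit point is 0
  - closure = {31 * 5^(-n) : n ≥ 1} ∪ {0}
For the norm: a diagonal operator has ||D|| = sup_n |d_n|. Here d_n = 31 * 5^(-n) is positive and decreasing, so sup_n |d_n| = d_1 = 31/5. So ||D|| = 31/5.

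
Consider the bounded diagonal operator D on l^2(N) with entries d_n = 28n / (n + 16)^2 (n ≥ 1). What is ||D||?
||D|| = 7/16 (attained at n = 16)

For D diagonal, ||D|| = sup_n |d_n|. Treat f(x) = 28x / (x + 16)^2 for real x > 0. By the quotient rule, f'(x) = 28(16 - x)/(x + 16)^3, which is positive for x < 16 and negative for x > 16. So f has a unique maximum at x = 16, and since 16 is a positive integer, the supremum over n ≥ 1 is attained at n = 16: d_16 = 28·16/(16 + 16)^2 = 28·16/1024 = 7/16. Hence ||D|| = 7/16.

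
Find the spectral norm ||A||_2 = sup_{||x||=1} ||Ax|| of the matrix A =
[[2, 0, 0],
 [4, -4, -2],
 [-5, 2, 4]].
||A||_2 ≈ 8.8861 (= sqrt(largest eigenvalue of A^T A))

||A||_2 = sigma_max(A) = sqrt(lambda_max(A^T A)). Form the symmetric matrix M = A^T A =
[[45, -26, -28],
 [-26, 20, 16],
 [-28, 16, 20]].
Its characteristic polynomial (trace, sum of principal 2x2 minors, determinant of M give the coefficients) is
  p(λ) = det(λ I - M) = λ^3 - 85λ^2 + 484λ - 576.
No integer candidate from the rational root theorem (±divisors of 576) is a root, so the roots are irrational. The cubic discriminant is Δ = 241617552 > 0, so there are three distinct real roots. p(1) = -176 and p(2) = 60 have opposite signs, so a root lies in (1, 2); Newton's method refines it to λ ≈ 1.6706. p(4) = 64 and p(5) = -156 have opposite signs, so a root lies in (4, 5); Newton's method refines it to λ ≈ 4.3665. p(78) = -5412 and p(79) = 214 have opposite signs, so a root lies in (78, 79); Newton's method refines it to λ ≈ 78.9629. Check (Vieta): the three roots sum to 85, matching tr M = 85.
So the eigenvalues of A^T A are ≈ 1.6706, 4.3665, 78.9629 (all ≥ 0, as they must be for A^T A). The largest is λ_max ≈ 78.9629, hence ||A||_2 = sqrt(λ_max) ≈ 8.8861.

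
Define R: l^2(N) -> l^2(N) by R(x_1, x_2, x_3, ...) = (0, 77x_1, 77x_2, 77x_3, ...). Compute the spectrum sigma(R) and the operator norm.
sigma(R) = closed disk {z in C : |z| ≤ 77}; ||R|| = 77

Note R = 77·U where U is the unit right shift (U x)_k = x_{k-1} (with x_0 := 0); so ||R|| = 77||U|| and sigma(R) = 77·sigma(U). ||R x||^2 = sum_{k≥1} |77x_k|^2 = 5929||x||^2, so ||R|| = 77 and sigma(R) ⊂ {|z| ≤ 77}. For any |lambda| < 77, the equation (R - lambda I) x = 0 forces x_1 = 0, then 77x_k = lambda x_{k+1} ⇒ x = 0, so R has no eigenvalues. But (R - lambda I) is not surjective for |lambda| < 77: solving (R - lambda I) x = e_1 would require x_n proportional to (lambda/77)^(-n), which is not in l^2. So every |lambda| < 77 lies in the residual spectrum. The boundary |lambda| = 77 is in the approximate point spectrum (the spectrum is closed). Hence sigma(R) is the closed disk of radius 77.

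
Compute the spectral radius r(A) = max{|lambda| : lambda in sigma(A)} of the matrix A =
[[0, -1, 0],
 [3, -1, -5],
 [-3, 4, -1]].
r(A) ≈ 4.8008

The eigenvalues of A are the roots of its characteristic polynomial. With M = A (coefficients from the trace, the sum of principal 2x2 minors, and det A):
  p(λ) = det(λ I - M) = λ^3 + 2λ^2 + 24λ + 18.
No integer candidate from the rational root theorem (±divisors of 18) is a root, so the roots are irrational. The cubic discriminant is Δ = -46764 < 0, so there is one real root and a complex-conjugate pair. p(-1) = -5 and p(0) = 18 have opposite signs, so a root lies in (-1, 0); Newton's method refines it to λ ≈ -0.781. Dividing out (λ - (-0.781)) leaves approximately λ^2 + 1.219λ + 23.048. For λ^2 + 1.219λ + 23.048 the discriminant is -90.7059. It is negative, so the remaining roots are the complex-conjugate pair λ ≈ -0.6095 ± 4.762i. Their product equals the constant term, so |λ|^2 ≈ 23.048 and |λ| ≈ 4.8008.
Thus the eigenvalues (to 4 decimals) are -0.781 (modulus 0.781); -0.6095 ± 4.762i (modulus 4.8008). The spectral radius is the largest modulus: r(A) ≈ 4.8008. (Cross-check: r(A) ≤ ||A||_2 ≈ 6.3163; equality holds whenever A is normal, though it can also hold for some non-normal A.)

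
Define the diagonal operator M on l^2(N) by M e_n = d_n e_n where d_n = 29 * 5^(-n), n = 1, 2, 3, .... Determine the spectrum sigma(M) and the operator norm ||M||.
sigma(M) = {29 * 5^(-n) : n ≥ 1} ∪ {0}; ||M|| = 29/5

A bounded diagonal operator on l^2 with diagonal entries d_n has spectrum equal to the closure of {d_n : n ≥ 1}: every d_n is an eigenvalue (with eigenvector e_n), so {d_n} ⊂ sigma(M); the spectrum is closed, so its closure is too; and for lambda not in the closure, (M - lambda I) has bounded inverse (the diagonal entries 1/(d_n - lambda) are bounded). For our sequence d_n = 29 * 5^(-n), n = 1, 2, 3, ...:
  - {d_n} = {29 * 5^(-n) : n ≥ 1}; the only limit point is 0
  - closure = {29 * 5^(-n) : n ≥ 1} ∪ {0}
For the norm: a diagonal operator has ||M|| = sup_n |d_n|. Here d_n = 29 * 5^(-n) is positive and decreasing, so sup_n |d_n| = d_1 = 29/5. So ||M|| = 29/5.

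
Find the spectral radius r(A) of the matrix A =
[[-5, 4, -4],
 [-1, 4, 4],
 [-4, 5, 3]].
r(A) = 8

The eigenvalues of A are the roots of its characteristic polynomial. With M = A (coefficients from the trace, the sum of principal 2x2 minors, and det A):
  p(λ) = det(λ I - M) = λ^3 - 2λ^2 - 55λ + 56.
By the rational root theorem any rational root is an integer divisor of 56. Testing λ = 8: p(8) = 512 - 128 - 440 + 56 = 0, so λ = 8 is a root. Dividing out (λ - 8) leaves p(λ) = (λ - 8)(λ^2 + 6λ - 7). For λ^2 + 6λ - 7 the discriminant is 64. It is a perfect square (8^2), so the roots are rational: λ = (-6 ± 8)/2 = 1, -7.
Thus the eigenvalues (to 4 decimals) are 1 (modulus 1); -7 (modulus 7); 8 (modulus 8). The spectral radius is the largest modulus: r(A) = 8. (Cross-check: r(A) ≤ ||A||_2 ≈ 9.779; equality holds whenever A is normal, though it can also hold for some non-normal A.)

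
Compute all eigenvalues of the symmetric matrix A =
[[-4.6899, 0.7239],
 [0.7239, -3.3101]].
sigma(A) ≈ {-5, -3}

A is real symmetric, so its spectrum consists of real eigenvalues. Expanding the characteristic polynomial of the displayed matrix gives
  det(λ I - A) = p(λ) = λ^2 + (8)λ + (15).
Solving p(λ) = 0 yields eigenvalues ≈ -5, -3. (A is shown rounded to 4 decimals, so these recover the underlying integer eigenvalues to within that precision.)
Verification: the trace of A = -8 equals the sum of eigenvalues -8, and det(A) ≈ 15.0000 matches the eigenvalue product 15.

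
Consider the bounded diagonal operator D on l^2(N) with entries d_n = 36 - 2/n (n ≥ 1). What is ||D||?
||D|| = 36

For a diagonal operator on l^2 with entries d_n, ||D|| = sup_n |d_n|. Here d_1 = 34, d_2 = 35, ..., and d_n = 36 - 2/n increases monotonically toward 36. All terms lie in [34, 36), so |d_n| = d_n and the supremum is the limit 36, which is not attained by any individual d_n. Hence ||D|| = 36.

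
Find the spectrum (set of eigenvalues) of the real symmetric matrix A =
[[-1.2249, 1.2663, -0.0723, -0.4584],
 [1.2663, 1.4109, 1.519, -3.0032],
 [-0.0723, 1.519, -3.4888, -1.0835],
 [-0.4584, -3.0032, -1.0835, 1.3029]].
sigma(A) ≈ {-4, -2, -1, 5}

A is real symmetric, so its spectrum consists of real eigenvalues. Expanding the characteristic polynomial of the displayed matrix gives
  det(λ I - A) = p(λ) = λ^4 + (2)λ^3 + (-21)λ^2 + (-61.9975)λ + (-39.9969).
Solving p(λ) = 0 yields eigenvalues ≈ -4, -2, -1, 5. (A is shown rounded to 4 decimals, so these recover the underlying integer eigenvalues to within that precision.)
Verification: the trace of A = -2 equals the sum of eigenvalues -2, and det(A) ≈ -39.9969 matches the eigenvalue product -40.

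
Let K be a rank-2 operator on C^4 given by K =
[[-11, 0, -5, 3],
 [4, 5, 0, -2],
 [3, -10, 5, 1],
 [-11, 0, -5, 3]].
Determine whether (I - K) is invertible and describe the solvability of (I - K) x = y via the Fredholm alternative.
(I - K) is invertible (det(I - K) = -36 ≠ 0), so for every y in C^4 the equation (I - K) x = y has a unique solution.

K has rank 2 and factors as K = U V^T = u1 v1^T + u2 v2^T with u1 = (1, 1, -3, 1), v1 = (-2, 3, -2, 0), u2 = (3, -2, 1, 3), v2 = (-3, -1, -1, 1) (multiplying out reproduces the displayed K). The nonzero eigenvalues of U V^T coincide with those of the 2 x 2 matrix G = V^T U = [[v1·u1, v1·u2], [v2·u1, v2·u2]] = [[7, -14], [0, -5]], and by the Sylvester determinant identity det(I_4 - U V^T) = det(I_2 - V^T U) = det([[-6, 14], [0, 6]]) = (-6)(6) - (14)(0) = -36. (Direct check: I - K =
[[12, 0, 5, -3],
 [-4, -4, 0, 2],
 [-3, 10, -4, -1],
 [11, 0, 5, -2]]
has determinant -36.) The finite-dimensional Fredholm alternative says: either (I - K) is invertible, or ker(I - K) ≠ {0} and then range(I - K) = ker((I - K)^*)^⊥, with dim ker(I - K) = dim ker((I - K)^*). Since det(I - K) ≠ 0, 1 is not an eigenvalue of K and ker(I - K) = {0}, so we are in the first case: for every y there is a unique x = (I - K)^(-1) y. (Explicitly, by the Woodbury identity, (I - U V^T)^(-1) = I + U (I_2 - G)^(-1) V^T.)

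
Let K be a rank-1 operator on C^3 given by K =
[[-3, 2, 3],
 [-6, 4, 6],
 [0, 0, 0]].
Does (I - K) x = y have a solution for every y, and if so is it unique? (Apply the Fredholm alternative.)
(I - K) is singular (det(I - K) = 0, i.e. 1 ∈ sigma(K)). (I - K) x = y is solvable iff y ⊥ ker((I - K)^*) = span{(-3, 2, 3)}, i.e. iff -3y_1 + 2y_2 + 3y_3 = 0. When solvable, the solutions are x = y + c·(1, 2, 0), c arbitrary (ker(I - K) = span{(1, 2, 0)}, dimension 1).

K has rank 1, so it is an outer product K = u v^T: every row of K is a multiple of one row vector. Reading off the entries, u = (1, 2, 0) and v = (-3, 2, 3) (row i of K equals u_i·v^T). A rank-one matrix u v^T satisfies K u = u (v·u) and kills the (2)-dimensional subspace v^⊥, so its characteristic polynomial is lambda^2 (lambda - v·u) with v·u = tr K = 1. Hence the eigenvalues of I - K are 1 (multiplicity 2) and 1 - (1) = 0, so det(I - K) = 0. (Direct check: I - K =
[[4, -2, -3],
 [6, -3, -6],
 [0, 0, 1]]
has determinant 0.) So 1 is an eigenvalue of K and (I - K) is not invertible. The finite-dimensional Fredholm alternative says: either (I - K) is invertible, or ker(I - K) ≠ {0} and then range(I - K) = ker((I - K)^*)^⊥, with dim ker(I - K) = dim ker((I - K)^*). We are in the second case, so we need both kernels. Kernel of I - K: (I - K) u = u - u (v·u) = u - u = 0, so ker(I - K) = span{u} = span{(1, 2, 0)} (it is exactly 1-dimensional because rank(I - K) = 2). Kernel of the adjoint: K is real, so (I - K)^* = I - K^T = I - v u^T, and (I - v u^T) v = v - v (u·v) = 0; hence ker((I - K)^*) = span{v} = span{(-3, 2, 3)}. Therefore (I - K) x = y is solvable iff <y, v> = 0, i.e. iff -3y_1 + 2y_2 + 3y_3 = 0. When this holds, K y = u (v·y) = 0, so (I - K) y = y and x = y is a particular solution; the full solution set is the line x = y + c·u = y + c·(1, 2, 0), c ∈ C.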